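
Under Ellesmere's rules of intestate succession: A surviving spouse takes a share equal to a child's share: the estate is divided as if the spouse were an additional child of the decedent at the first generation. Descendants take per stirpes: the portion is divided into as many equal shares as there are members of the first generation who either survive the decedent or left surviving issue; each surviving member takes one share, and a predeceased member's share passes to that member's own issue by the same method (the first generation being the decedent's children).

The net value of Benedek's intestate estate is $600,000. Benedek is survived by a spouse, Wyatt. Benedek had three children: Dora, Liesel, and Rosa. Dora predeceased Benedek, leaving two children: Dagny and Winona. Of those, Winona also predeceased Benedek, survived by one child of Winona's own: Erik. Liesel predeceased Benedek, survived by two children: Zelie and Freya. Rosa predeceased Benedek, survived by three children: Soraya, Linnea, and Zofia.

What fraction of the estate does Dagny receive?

Dagny receives 1/8 of the estate.

The spouse counts as an additional share at the children's level, so there are 4 primary shares of $150,000. Wyatt takes one such share ($150,000).
The children's combined portion ($450,000) is divided into 3 shares of $150,000: Dora's $150,000 share passes to Dora's issue; Liesel's $150,000 share passes to Liesel's issue; Rosa's $150,000 share passes to Rosa's issue.
Dora's share ($150,000) is divided into 2 shares of $75,000: Dagny takes $75,000; Winona's $75,000 share passes to Winona's issue.
Winona's share ($75,000) passes entirely to Erik.
Liesel's share ($150,000) is divided into 2 shares of $75,000: Zelie and Freya each take $75,000.
Rosa's share ($150,000) is divided into 3 shares of $50,000: Soraya, Linnea, and Zofia each take $50,000.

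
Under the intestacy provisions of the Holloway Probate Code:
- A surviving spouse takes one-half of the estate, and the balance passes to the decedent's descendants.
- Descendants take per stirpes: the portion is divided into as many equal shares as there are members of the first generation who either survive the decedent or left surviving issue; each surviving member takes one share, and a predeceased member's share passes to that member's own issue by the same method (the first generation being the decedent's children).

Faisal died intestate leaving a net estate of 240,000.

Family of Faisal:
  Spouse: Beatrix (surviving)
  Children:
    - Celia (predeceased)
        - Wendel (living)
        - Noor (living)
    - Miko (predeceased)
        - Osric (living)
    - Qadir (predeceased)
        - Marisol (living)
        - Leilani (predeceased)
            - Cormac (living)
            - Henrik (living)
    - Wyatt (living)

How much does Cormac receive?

Beatrix takes one-half of 240,000 = 120,000. The remaining 120,000 passes to the descendants.
The descendants' portion (120,000) is divided into 4 shares of 30,000: Wyatt takes 30,000; Celia's 30,000 share passes to Celia's issue; Miko's 30,000 share passes to Miko's issue; Qadir's 30,000 share passes to Qadir's issue.
Celia's share (30,000) is divided into 2 shares of 15,000: Wendel and Noor each take 15,000.
Miko's share (30,000) passes entirely to Osric.
Qadir's share (30,000) is divided into 2 shares of 15,000: Marisol takes 15,000; Leilani's 15,000 share passes to Leilani's issue.
Leilani's share (15,000) is divided into 2 shares of 7,500: Cormac and Henrik each take 7,500.

Cormac receives 7,500.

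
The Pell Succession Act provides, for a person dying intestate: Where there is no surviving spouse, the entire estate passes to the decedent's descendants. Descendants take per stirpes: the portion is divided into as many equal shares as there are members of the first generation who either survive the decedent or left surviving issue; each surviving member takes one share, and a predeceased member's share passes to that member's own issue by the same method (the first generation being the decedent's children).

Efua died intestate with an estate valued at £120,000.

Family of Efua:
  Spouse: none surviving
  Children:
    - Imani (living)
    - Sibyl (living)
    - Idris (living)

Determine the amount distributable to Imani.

The entire £120,000 passes to the descendants.
That amount (£120,000) is divided into 3 shares of £40,000: Imani, Sibyl, and Idris each take £40,000.

Imani receives £40,000.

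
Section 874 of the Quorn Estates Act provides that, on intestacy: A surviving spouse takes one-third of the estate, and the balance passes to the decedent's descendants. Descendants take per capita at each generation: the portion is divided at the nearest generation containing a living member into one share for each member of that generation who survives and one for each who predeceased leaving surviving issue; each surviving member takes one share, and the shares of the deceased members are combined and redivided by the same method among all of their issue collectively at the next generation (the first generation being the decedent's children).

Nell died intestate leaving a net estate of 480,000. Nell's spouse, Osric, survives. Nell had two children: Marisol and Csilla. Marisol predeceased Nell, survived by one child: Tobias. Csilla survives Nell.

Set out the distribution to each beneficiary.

Osric takes one-third of 480,000 = 160,000. The remaining 320,000 passes to the descendants.
The descendants' portion (320,000) is divided at the children's generation into 2 shares of 160,000. Csilla takes 160,000. The remaining share for the deceased Marisol (160,000) is carried to the next generation.
That pool (160,000) passes entirely to Tobias, the sole taker at the grandchildren's generation.

Osric: 160,000; Tobias: 160,000; Csilla: 160,000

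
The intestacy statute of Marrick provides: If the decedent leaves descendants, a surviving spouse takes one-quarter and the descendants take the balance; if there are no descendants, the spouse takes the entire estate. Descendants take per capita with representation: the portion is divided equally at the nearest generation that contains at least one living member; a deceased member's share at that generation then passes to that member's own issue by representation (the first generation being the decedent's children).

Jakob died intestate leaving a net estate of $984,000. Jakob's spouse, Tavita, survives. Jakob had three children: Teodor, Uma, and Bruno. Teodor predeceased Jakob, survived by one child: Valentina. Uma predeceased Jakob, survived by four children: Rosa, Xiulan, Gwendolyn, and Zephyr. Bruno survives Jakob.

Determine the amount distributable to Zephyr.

Zephyr receives $61,500.

Tavita takes one-quarter of $984,000 = $246,000. The remaining $738,000 passes to the descendants.
The descendants' portion ($738,000) is divided into 3 shares of $246,000: Bruno takes $246,000; Teodor's $246,000 share passes to Teodor's issue; Uma's $246,000 share passes to Uma's issue.
Teodor's share ($246,000) passes entirely to Valentina.
Uma's share ($246,000) is divided into 4 shares of $61,500: Rosa, Xiulan, Gwendolyn, and Zephyr each take $61,500.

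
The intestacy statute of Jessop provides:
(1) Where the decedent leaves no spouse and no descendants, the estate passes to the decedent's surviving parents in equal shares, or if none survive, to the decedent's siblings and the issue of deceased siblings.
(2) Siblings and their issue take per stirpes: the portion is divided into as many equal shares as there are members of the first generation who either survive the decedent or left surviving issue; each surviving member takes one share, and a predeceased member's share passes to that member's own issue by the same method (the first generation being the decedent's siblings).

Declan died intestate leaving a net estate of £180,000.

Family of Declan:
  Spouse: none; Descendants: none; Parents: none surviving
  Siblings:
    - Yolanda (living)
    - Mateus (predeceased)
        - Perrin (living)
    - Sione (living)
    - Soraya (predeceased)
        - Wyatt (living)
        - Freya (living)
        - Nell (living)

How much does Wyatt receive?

Wyatt receives £15,000.

The entire £180,000 passes to the siblings and their issue.
That amount (£180,000) is divided into 4 shares of £45,000: Yolanda and Sione each take £45,000; Mateus's £45,000 share passes to Mateus's issue; Soraya's £45,000 share passes to Soraya's issue.
Mateus's share (£45,000) passes entirely to Perrin.
Soraya's share (£45,000) is divided into 3 shares of £15,000: Wyatt, Freya, and Nell each take £15,000.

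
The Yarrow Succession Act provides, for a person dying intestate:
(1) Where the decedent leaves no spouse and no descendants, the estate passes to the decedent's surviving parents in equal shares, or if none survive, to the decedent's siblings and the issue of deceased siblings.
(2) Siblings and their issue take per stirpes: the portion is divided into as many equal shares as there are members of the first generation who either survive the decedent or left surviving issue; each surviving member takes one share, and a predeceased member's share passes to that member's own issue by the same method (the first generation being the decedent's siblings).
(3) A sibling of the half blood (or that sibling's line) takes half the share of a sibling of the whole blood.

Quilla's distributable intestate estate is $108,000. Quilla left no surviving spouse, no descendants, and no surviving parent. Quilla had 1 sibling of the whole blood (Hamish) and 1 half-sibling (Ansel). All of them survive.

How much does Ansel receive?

The entire $108,000 passes to the siblings and their issue.
Counting each half-blood sibling's line as half a unit, there are 3/2 units in $108,000, so one unit is $72,000. Whole-blood lines (Hamish) take $72,000 each; half-blood lines (Ansel) take $36,000 each.

Ansel receives $36,000.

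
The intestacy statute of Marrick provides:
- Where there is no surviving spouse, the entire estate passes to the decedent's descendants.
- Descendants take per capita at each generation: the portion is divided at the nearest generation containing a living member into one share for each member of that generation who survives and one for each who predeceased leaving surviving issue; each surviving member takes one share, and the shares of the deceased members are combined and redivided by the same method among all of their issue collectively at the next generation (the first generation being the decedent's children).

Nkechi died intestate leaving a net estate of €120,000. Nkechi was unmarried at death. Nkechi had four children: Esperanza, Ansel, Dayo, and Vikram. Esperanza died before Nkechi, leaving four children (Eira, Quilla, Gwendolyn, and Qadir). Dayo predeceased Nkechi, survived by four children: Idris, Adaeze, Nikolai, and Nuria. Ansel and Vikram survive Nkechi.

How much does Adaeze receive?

The entire €120,000 passes to the descendants.
That amount (€120,000) is divided at the children's generation into 4 shares of €30,000. Ansel and Vikram each take €30,000. The 2 shares of the deceased (Esperanza and Dayo) are combined into a pool of €60,000.
That pool (€60,000) is divided at the grandchildren's generation equally among Eira, Quilla, Gwendolyn, Qadir, Idris, Adaeze, Nikolai, and Nuria: €7,500 each.

Adaeze receives €7,500.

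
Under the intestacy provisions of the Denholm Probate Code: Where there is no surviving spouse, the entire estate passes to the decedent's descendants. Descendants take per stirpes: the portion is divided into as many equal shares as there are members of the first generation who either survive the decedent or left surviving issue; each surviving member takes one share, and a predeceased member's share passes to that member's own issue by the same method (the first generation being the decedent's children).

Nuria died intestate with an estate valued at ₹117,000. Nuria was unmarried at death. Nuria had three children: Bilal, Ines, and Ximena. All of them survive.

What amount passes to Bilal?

Bilal receives ₹39,000.

The entire ₹117,000 passes to the descendants.
That amount (₹117,000) is divided into 3 shares of ₹39,000: Bilal, Ines, and Ximena each take ₹39,000.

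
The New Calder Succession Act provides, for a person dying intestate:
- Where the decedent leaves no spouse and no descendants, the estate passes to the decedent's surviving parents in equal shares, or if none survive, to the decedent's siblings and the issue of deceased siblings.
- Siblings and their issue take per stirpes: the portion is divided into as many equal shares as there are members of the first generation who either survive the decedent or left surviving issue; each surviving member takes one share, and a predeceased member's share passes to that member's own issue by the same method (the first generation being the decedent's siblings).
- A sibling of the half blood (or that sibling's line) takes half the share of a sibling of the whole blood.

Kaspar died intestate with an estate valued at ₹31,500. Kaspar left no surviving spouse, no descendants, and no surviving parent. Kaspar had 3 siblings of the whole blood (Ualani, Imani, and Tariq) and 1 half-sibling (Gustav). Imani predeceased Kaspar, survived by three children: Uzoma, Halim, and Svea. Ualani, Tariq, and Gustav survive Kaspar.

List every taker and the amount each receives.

The entire ₹31,500 passes to the siblings and their issue.
Counting each half-blood sibling's line as half a unit, there are 7/2 units in ₹31,500, so one unit is ₹9,000. Whole-blood lines (Ualani, Imani, and Tariq) take ₹9,000 each; half-blood lines (Gustav) take ₹4,500 each.
Imani's share (₹9,000) is divided into 3 shares of ₹3,000: Uzoma, Halim, and Svea each take ₹3,000.

Ualani: ₹9,000; Uzoma: ₹3,000; Halim: ₹3,000; Svea: ₹3,000; Tariq: ₹9,000; Gustav: ₹4,500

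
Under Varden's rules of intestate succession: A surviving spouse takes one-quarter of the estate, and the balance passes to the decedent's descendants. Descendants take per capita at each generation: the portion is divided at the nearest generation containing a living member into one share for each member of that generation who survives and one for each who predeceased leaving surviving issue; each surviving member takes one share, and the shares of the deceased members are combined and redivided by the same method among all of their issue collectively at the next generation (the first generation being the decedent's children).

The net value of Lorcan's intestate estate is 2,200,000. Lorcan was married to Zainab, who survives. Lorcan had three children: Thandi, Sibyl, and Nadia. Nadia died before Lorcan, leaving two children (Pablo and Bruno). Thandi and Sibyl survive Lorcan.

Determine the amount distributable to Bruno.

Bruno receives 275,000.

Zainab takes one-quarter of 2,200,000 = 550,000. The remaining 1,650,000 passes to the descendants.
The descendants' portion (1,650,000) is divided at the children's generation into 3 shares of 550,000. Thandi and Sibyl each take 550,000. The remaining share for the deceased Nadia (550,000) is carried to the next generation.
That pool (550,000) is divided at the grandchildren's generation equally among Pablo and Bruno: 275,000 each.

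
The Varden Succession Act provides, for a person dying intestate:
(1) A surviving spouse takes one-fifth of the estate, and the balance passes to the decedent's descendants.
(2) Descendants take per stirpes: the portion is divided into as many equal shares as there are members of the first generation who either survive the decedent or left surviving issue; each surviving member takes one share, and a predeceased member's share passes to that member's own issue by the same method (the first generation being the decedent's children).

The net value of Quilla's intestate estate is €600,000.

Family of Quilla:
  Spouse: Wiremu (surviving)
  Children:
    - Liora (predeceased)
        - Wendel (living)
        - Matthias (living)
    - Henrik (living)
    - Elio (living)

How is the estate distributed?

Wiremu takes one-fifth of €600,000 = €120,000. The remaining €480,000 passes to the descendants.
The descendants' portion (€480,000) is divided into 3 shares of €160,000: Henrik and Elio each take €160,000; Liora's €160,000 share passes to Liora's issue.
Liora's share (€160,000) is divided into 2 shares of €80,000: Wendel and Matthias each take €80,000.

Wiremu: €120,000; Wendel: €80,000; Matthias: €80,000; Henrik: €160,000; Elio: €160,000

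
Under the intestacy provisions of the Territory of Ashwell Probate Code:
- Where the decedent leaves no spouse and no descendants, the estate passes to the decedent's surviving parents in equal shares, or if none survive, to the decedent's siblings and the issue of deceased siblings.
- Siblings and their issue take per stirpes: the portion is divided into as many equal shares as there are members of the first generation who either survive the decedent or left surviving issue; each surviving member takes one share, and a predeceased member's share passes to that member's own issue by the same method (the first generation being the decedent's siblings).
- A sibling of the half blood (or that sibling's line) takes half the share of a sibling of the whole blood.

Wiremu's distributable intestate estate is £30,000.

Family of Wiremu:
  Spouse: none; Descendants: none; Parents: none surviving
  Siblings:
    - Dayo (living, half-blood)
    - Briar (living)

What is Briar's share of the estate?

Briar receives £20,000.

The entire £30,000 passes to the siblings and their issue.
Counting each half-blood sibling's line as half a unit, there are 3/2 units in £30,000, so one unit is £20,000. Whole-blood lines (Briar) take £20,000 each; half-blood lines (Dayo) take £10,000 each.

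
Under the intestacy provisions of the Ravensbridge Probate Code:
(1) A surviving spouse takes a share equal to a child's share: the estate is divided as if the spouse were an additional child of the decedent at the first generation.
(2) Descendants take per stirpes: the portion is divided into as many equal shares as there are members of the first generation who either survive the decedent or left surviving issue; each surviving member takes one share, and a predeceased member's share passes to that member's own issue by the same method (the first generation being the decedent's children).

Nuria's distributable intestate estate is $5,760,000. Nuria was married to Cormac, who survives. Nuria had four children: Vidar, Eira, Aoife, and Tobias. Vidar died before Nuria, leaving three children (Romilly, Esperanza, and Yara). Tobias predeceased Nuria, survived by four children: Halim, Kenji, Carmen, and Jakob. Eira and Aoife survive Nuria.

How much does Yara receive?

Yara receives $384,000.

The spouse counts as an additional share at the children's level, so there are 5 primary shares of $1,152,000. Cormac takes one such share ($1,152,000).
The children's combined portion ($4,608,000) is divided into 4 shares of $1,152,000: Eira and Aoife each take $1,152,000; Vidar's $1,152,000 share passes to Vidar's issue; Tobias's $1,152,000 share passes to Tobias's issue.
Vidar's share ($1,152,000) is divided into 3 shares of $384,000: Romilly, Esperanza, and Yara each take $384,000.
Tobias's share ($1,152,000) is divided into 4 shares of $288,000: Halim, Kenji, Carmen, and Jakob each take $288,000.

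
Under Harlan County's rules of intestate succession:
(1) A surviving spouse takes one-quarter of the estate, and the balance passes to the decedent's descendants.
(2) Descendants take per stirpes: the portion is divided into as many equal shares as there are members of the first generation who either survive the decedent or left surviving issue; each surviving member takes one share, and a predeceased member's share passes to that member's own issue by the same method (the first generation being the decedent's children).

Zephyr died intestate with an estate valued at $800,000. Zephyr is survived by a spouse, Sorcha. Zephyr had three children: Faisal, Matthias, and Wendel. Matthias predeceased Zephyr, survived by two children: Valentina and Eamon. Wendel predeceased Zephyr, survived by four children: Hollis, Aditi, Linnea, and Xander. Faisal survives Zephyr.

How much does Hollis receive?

Sorcha takes one-quarter of $800,000 = $200,000. The remaining $600,000 passes to the descendants.
The descendants' portion ($600,000) is divided into 3 shares of $200,000: Faisal takes $200,000; Matthias's $200,000 share passes to Matthias's issue; Wendel's $200,000 share passes to Wendel's issue.
Matthias's share ($200,000) is divided into 2 shares of $100,000: Valentina and Eamon each take $100,000.
Wendel's share ($200,000) is divided into 4 shares of $50,000: Hollis, Aditi, Linnea, and Xander each take $50,000.

Hollis receives $50,000.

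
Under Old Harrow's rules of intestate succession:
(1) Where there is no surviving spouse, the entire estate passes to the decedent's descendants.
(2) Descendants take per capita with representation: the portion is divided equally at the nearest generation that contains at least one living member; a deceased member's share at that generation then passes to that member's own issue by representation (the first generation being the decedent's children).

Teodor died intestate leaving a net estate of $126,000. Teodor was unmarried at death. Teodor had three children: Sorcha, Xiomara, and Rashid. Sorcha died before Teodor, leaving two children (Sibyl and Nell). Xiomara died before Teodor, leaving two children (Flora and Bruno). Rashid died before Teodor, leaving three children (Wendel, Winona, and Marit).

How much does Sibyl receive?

Sibyl receives $18,000.

The entire $126,000 passes to the descendants.
No child survives, so the initial division is made at the grandchildren's generation.
That amount ($126,000) is divided into 7 shares of $18,000: Sibyl, Nell, Flora, Bruno, Wendel, Winona, and Marit each take $18,000.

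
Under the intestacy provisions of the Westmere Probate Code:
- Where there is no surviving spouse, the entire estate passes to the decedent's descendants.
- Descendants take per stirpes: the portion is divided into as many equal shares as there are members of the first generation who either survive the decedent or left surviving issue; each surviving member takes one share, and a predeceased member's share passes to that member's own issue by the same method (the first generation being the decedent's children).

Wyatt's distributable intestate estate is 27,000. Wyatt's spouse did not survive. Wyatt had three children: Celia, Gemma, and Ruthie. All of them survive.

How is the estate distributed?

Celia: 9,000; Gemma: 9,000; Ruthie: 9,000

The entire 27,000 passes to the descendants.
That amount (27,000) is divided into 3 shares of 9,000: Celia, Gemma, and Ruthie each take 9,000.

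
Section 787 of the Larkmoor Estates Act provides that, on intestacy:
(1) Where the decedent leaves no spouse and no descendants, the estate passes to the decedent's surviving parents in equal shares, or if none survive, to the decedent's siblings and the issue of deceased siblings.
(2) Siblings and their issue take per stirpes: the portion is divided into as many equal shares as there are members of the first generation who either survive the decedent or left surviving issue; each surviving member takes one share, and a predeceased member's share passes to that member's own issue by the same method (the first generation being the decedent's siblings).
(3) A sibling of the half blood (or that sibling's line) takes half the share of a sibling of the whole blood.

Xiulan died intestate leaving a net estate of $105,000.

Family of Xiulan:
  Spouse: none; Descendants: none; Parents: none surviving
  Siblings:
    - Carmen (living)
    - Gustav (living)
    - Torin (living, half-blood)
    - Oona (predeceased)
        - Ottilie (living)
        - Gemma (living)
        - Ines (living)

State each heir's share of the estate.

Carmen: $30,000; Gustav: $30,000; Torin: $15,000; Ottilie: $10,000; Gemma: $10,000; Ines: $10,000

The entire $105,000 passes to the siblings and their issue.
Counting each half-blood sibling's line as half a unit, there are 7/2 units in $105,000, so one unit is $30,000. Whole-blood lines (Carmen, Gustav, and Oona) take $30,000 each; half-blood lines (Torin) take $15,000 each.
Oona's share ($30,000) is divided into 3 shares of $10,000: Ottilie, Gemma, and Ines each take $10,000.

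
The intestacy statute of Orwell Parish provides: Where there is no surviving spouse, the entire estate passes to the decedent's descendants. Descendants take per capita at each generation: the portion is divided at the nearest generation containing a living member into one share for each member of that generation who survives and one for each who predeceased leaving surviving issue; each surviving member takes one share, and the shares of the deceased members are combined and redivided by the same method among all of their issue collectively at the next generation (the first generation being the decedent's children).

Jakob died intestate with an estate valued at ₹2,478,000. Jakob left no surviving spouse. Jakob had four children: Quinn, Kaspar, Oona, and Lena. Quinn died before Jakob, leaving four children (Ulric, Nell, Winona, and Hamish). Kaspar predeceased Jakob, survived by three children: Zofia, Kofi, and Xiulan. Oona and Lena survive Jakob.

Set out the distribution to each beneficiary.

Ulric: ₹177,000; Nell: ₹177,000; Winona: ₹177,000; Hamish: ₹177,000; Zofia: ₹177,000; Kofi: ₹177,000; Xiulan: ₹177,000; Oona: ₹619,500; Lena: ₹619,500

The entire ₹2,478,000 passes to the descendants.
That amount (₹2,478,000) is divided at the children's generation into 4 shares of ₹619,500. Oona and Lena each take ₹619,500. The 2 shares of the deceased (Quinn and Kaspar) are combined into a pool of ₹1,239,000.
That pool (₹1,239,000) is divided at the grandchildren's generation equally among Ulric, Nell, Winona, Hamish, Zofia, Kofi, and Xiulan: ₹177,000 each.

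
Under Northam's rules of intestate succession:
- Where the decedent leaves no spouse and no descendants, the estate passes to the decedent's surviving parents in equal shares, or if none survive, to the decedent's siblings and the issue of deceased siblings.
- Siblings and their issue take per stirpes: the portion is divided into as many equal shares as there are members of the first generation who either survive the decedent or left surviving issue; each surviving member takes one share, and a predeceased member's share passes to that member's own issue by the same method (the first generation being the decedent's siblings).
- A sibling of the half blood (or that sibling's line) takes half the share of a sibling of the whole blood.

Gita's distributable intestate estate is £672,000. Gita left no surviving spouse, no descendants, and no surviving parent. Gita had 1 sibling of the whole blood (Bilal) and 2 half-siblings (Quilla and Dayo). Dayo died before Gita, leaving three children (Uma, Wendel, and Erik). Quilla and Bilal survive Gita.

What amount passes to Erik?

Erik receives £56,000.

The entire £672,000 passes to the siblings and their issue.
Counting each half-blood sibling's line as half a unit, there are 2 units in £672,000, so one unit is £336,000. Whole-blood lines (Bilal) take £336,000 each; half-blood lines (Quilla and Dayo) take £168,000 each.
Dayo's share (£168,000) is divided into 3 shares of £56,000: Uma, Wendel, and Erik each take £56,000.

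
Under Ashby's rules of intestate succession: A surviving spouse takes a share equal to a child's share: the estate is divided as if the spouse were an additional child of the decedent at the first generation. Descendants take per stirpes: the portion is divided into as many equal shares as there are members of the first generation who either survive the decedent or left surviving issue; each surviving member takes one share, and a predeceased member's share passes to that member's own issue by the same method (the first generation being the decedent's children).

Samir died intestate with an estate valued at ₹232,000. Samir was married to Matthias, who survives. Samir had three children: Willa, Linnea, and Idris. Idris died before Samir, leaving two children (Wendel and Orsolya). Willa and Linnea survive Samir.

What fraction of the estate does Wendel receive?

The spouse counts as an additional share at the children's level, so there are 4 primary shares of ₹58,000. Matthias takes one such share (₹58,000).
The children's combined portion (₹174,000) is divided into 3 shares of ₹58,000: Willa and Linnea each take ₹58,000; Idris's ₹58,000 share passes to Idris's issue.
Idris's share (₹58,000) is divided into 2 shares of ₹29,000: Wendel and Orsolya each take ₹29,000.

Wendel receives 1/8 of the estate.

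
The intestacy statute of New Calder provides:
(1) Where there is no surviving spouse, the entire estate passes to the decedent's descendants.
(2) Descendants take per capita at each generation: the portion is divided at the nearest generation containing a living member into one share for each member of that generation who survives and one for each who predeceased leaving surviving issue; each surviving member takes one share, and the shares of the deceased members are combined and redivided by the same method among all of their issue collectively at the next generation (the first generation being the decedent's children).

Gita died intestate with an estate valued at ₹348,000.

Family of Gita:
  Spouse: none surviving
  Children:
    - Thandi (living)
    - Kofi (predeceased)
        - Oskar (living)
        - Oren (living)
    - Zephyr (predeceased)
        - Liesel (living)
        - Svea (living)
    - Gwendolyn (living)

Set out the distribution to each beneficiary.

The entire ₹348,000 passes to the descendants.
That amount (₹348,000) is divided at the children's generation into 4 shares of ₹87,000. Thandi and Gwendolyn each take ₹87,000. The 2 shares of the deceased (Kofi and Zephyr) are combined into a pool of ₹174,000.
That pool (₹174,000) is divided at the grandchildren's generation equally among Oskar, Oren, Liesel, and Svea: ₹43,500 each.

Thandi: ₹87,000; Oskar: ₹43,500; Oren: ₹43,500; Liesel: ₹43,500; Svea: ₹43,500; Gwendolyn: ₹87,000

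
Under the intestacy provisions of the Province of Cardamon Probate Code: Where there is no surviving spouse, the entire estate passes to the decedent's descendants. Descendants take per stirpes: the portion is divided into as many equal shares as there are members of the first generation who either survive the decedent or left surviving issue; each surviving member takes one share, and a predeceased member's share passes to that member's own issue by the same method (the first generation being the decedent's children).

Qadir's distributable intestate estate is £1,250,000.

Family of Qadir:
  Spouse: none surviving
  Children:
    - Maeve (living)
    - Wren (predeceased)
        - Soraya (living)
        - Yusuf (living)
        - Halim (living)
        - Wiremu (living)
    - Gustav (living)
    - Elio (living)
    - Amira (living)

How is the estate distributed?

Maeve: £250,000; Soraya: £62,500; Yusuf: £62,500; Halim: £62,500; Wiremu: £62,500; Gustav: £250,000; Elio: £250,000; Amira: £250,000

The entire £1,250,000 passes to the descendants.
That amount (£1,250,000) is divided into 5 shares of £250,000: Maeve, Gustav, Elio, and Amira each take £250,000; Wren's £250,000 share passes to Wren's issue.
Wren's share (£250,000) is divided into 4 shares of £62,500: Soraya, Yusuf, Halim, and Wiremu each take £62,500.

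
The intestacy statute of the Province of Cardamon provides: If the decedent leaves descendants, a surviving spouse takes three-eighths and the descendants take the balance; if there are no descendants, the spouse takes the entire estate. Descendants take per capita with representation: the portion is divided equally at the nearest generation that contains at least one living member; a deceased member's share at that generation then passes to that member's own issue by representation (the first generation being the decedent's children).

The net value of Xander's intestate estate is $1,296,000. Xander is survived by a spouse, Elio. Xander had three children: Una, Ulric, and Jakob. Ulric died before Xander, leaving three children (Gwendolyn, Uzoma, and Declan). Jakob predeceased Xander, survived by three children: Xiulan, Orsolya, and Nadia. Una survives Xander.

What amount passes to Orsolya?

Orsolya receives $90,000.

Elio takes three-eighths of $1,296,000 = $486,000. The remaining $810,000 passes to the descendants.
The descendants' portion ($810,000) is divided into 3 shares of $270,000: Una takes $270,000; Ulric's $270,000 share passes to Ulric's issue; Jakob's $270,000 share passes to Jakob's issue.
Ulric's share ($270,000) is divided into 3 shares of $90,000: Gwendolyn, Uzoma, and Declan each take $90,000.
Jakob's share ($270,000) is divided into 3 shares of $90,000: Xiulan, Orsolya, and Nadia each take $90,000.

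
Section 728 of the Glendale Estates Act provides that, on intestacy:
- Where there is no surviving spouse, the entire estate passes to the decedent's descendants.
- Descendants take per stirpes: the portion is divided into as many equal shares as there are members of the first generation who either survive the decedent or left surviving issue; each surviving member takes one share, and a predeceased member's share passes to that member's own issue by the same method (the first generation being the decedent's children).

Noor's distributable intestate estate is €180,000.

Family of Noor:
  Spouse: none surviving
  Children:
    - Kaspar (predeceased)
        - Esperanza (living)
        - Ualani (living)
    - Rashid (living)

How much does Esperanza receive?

The entire €180,000 passes to the descendants.
That amount (€180,000) is divided into 2 shares of €90,000: Rashid takes €90,000; Kaspar's €90,000 share passes to Kaspar's issue.
Kaspar's share (€90,000) is divided into 2 shares of €45,000: Esperanza and Ualani each take €45,000.

Esperanza receives €45,000.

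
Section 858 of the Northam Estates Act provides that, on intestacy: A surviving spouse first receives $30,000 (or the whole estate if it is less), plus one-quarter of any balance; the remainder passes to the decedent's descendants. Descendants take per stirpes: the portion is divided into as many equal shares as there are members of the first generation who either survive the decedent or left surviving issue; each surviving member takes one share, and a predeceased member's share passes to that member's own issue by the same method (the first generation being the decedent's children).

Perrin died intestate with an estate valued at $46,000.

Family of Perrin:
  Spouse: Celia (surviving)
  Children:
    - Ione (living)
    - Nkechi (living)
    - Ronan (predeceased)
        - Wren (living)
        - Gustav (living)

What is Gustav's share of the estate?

Celia first takes $30,000, leaving a balance of $16,000. Celia then takes one-quarter of the balance ($4,000), for a total of $34,000. The remaining $12,000 passes to the descendants.
The descendants' portion ($12,000) is divided into 3 shares of $4,000: Ione and Nkechi each take $4,000; Ronan's $4,000 share passes to Ronan's issue.
Ronan's share ($4,000) is divided into 2 shares of $2,000: Wren and Gustav each take $2,000.

Gustav receives $2,000.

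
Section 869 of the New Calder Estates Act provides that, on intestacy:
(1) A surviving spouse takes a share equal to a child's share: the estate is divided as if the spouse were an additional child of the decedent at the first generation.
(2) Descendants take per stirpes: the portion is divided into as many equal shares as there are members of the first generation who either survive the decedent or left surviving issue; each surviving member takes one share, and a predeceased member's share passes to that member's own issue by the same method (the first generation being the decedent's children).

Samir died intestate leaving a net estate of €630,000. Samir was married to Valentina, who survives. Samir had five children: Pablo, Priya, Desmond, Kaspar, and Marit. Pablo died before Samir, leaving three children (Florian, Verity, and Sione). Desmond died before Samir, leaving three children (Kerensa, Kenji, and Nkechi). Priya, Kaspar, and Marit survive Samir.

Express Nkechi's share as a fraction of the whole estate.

Nkechi receives 1/18 of the estate.

The spouse counts as an additional share at the children's level, so there are 6 primary shares of €105,000. Valentina takes one such share (€105,000).
The children's combined portion (€525,000) is divided into 5 shares of €105,000: Priya, Kaspar, and Marit each take €105,000; Pablo's €105,000 share passes to Pablo's issue; Desmond's €105,000 share passes to Desmond's issue.
Pablo's share (€105,000) is divided into 3 shares of €35,000: Florian, Verity, and Sione each take €35,000.
Desmond's share (€105,000) is divided into 3 shares of €35,000: Kerensa, Kenji, and Nkechi each take €35,000.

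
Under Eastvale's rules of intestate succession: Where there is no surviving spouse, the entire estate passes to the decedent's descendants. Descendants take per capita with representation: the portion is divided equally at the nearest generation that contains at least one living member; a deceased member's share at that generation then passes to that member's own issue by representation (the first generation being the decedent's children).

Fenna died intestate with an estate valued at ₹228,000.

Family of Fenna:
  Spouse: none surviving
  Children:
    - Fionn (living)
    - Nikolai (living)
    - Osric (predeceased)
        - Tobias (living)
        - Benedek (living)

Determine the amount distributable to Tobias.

Tobias receives ₹38,000.

The entire ₹228,000 passes to the descendants.
That amount (₹228,000) is divided into 3 shares of ₹76,000: Fionn and Nikolai each take ₹76,000; Osric's ₹76,000 share passes to Osric's issue.
Osric's share (₹76,000) is divided into 2 shares of ₹38,000: Tobias and Benedek each take ₹38,000.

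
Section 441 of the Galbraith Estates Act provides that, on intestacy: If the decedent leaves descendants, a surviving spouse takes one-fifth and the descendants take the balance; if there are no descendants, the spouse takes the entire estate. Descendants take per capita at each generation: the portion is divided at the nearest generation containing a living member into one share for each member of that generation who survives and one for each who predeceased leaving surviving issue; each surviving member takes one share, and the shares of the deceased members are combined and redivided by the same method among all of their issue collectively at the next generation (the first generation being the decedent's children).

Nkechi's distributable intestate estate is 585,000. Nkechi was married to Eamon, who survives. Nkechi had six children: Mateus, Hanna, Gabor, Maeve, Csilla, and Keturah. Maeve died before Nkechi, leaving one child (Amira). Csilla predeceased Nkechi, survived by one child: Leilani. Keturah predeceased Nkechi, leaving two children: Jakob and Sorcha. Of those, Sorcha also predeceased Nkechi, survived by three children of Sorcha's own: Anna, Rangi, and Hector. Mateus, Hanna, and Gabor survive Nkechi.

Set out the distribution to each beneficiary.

Eamon takes one-fifth of 585,000 = 117,000. The remaining 468,000 passes to the descendants.
The descendants' portion (468,000) is divided at the children's generation into 6 shares of 78,000. Mateus, Hanna, and Gabor each take 78,000. The 3 shares of the deceased (Maeve, Csilla, and Keturah) are combined into a pool of 234,000.
That pool (234,000) is divided at the grandchildren's generation into 4 shares of 58,500. Amira, Leilani, and Jakob each take 58,500. The remaining share for the deceased Sorcha (58,500) is carried to the next generation.
That pool (58,500) is divided at the great-grandchildren's generation equally among Anna, Rangi, and Hector: 19,500 each.

Eamon: 117,000; Mateus: 78,000; Hanna: 78,000; Gabor: 78,000; Amira: 58,500; Leilani: 58,500; Jakob: 58,500; Anna: 19,500; Rangi: 19,500; Hector: 19,500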